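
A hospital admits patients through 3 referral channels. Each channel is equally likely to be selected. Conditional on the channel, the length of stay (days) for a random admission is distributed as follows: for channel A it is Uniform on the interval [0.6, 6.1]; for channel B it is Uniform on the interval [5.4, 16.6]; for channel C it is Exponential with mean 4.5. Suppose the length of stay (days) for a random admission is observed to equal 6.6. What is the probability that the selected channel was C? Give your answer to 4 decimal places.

0.3647

Likelihoods f(6.6 | ·): A: 0; B: 0.0892857; C: 0.0512652.
Posterior ∝ prior × likelihood. Numerator for C: 0.333333·0.0512652 = 0.0170884.
Normalizing constant: 0.333333·0 + 0.333333·0.0892857 + 0.333333·0.0512652 = 0.0468503.
P(C | observation) = 0.0170884 / 0.0468503 = 0.364744.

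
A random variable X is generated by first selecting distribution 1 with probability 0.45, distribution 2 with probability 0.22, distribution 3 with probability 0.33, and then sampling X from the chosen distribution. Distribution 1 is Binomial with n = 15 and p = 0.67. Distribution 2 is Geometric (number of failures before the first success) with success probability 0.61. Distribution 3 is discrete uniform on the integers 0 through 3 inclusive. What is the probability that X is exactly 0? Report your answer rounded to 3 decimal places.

0.217

Conditional on each component, P(X = 0): 1: 5.99389e-08; 2: 0.61; 3: 0.25.
By total probability, P(X = 0) = 0.45·5.99389e-08 + 0.22·0.61 + 0.33·0.25 = 0.2167.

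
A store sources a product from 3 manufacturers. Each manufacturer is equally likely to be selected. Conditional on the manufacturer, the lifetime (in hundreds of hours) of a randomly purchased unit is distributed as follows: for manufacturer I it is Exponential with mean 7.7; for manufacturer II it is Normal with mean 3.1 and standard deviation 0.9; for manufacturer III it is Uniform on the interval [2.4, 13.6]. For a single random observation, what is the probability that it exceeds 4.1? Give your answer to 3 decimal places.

Conditional on each manufacturer, P(X > 4.1): I: 0.587154; II: 0.13326; III: 0.848214.
By total probability, P(X > 4.1) = 0.333333·0.587154 + 0.333333·0.13326 + 0.333333·0.848214 = 0.522876.

0.523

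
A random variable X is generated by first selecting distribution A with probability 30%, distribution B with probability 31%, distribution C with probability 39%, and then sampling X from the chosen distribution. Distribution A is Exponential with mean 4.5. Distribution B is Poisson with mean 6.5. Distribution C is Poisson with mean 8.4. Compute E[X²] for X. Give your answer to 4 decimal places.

For each component E[X²] = Var + (mean)², giving A: 40.5; B: 48.75; C: 78.96.
Overall E[X²] = 0.3·40.5 + 0.31·48.75 + 0.39·78.96 = 58.0569.

58.0569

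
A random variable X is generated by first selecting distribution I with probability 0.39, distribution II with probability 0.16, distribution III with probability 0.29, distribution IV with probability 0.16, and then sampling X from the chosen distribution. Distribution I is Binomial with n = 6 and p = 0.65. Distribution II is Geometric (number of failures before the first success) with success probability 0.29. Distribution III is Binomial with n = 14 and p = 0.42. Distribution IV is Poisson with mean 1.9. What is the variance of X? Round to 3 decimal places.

Per component, I: μ=3.9, E[X²]=16.575; II: μ=2.44828, E[X²]=14.4364; III: μ=5.88, E[X²]=37.9848; IV: μ=1.9, E[X²]=5.51.
E[X] = 0.39·3.9 + 0.16·2.44828 + 0.29·5.88 + 0.16·1.9 = 3.92192.
E[X²] = 0.39·16.575 + 0.16·14.4364 + 0.29·37.9848 + 0.16·5.51 = 20.6713.
Var(X) = E[X²] − (E[X])² = 20.6713 − 15.3815 = 5.28977.

5.290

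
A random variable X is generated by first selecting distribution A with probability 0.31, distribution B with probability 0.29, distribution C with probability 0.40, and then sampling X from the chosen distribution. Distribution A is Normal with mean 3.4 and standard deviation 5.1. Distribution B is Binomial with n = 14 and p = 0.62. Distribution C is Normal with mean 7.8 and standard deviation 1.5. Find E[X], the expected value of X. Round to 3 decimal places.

6.691

Component means — A: 3.4; B: 8.68; C: 7.8.
E[X] = 0.31·3.4 + 0.29·8.68 + 0.4·7.8 = 6.6912.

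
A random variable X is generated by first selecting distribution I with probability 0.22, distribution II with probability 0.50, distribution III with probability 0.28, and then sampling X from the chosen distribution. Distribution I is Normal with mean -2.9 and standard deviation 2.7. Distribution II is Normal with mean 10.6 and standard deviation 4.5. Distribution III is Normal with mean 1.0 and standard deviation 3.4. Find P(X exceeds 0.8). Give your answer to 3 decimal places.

0.658

Conditional on each component, P(X > 0.8): I: 0.0852857; II: 0.985289; III: 0.523454.
By total probability, P(X > 0.8) = 0.22·0.0852857 + 0.5·0.985289 + 0.28·0.523454 = 0.657974.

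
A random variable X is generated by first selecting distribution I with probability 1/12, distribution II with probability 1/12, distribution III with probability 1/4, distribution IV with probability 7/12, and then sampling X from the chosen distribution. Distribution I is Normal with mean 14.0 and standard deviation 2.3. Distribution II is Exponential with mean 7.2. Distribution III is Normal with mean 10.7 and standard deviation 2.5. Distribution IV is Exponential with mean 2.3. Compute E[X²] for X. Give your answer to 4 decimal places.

61.7708

For each component E[X²] = Var + (mean)², giving I: 201.29; II: 103.68; III: 120.74; IV: 10.58.
Overall E[X²] = 0.0833333·201.29 + 0.0833333·103.68 + 0.25·120.74 + 0.583333·10.58 = 61.7708.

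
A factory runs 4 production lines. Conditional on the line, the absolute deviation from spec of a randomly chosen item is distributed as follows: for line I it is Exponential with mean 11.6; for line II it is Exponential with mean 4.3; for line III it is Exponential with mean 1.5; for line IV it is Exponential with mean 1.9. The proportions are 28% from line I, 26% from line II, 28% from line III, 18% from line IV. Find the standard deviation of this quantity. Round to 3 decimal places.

7.825

Per component, I: μ=11.6, E[X²]=269.12; II: μ=4.3, E[X²]=36.98; III: μ=1.5, E[X²]=4.5; IV: μ=1.9, E[X²]=7.22.
E[X] = 0.28·11.6 + 0.26·4.3 + 0.28·1.5 + 0.18·1.9 = 5.128.
E[X²] = 0.28·269.12 + 0.26·36.98 + 0.28·4.5 + 0.18·7.22 = 87.528.
Var(X) = E[X²] − (E[X])² = 87.528 − 26.2964 = 61.2316.
SD(X) = √61.2316 = 7.82506.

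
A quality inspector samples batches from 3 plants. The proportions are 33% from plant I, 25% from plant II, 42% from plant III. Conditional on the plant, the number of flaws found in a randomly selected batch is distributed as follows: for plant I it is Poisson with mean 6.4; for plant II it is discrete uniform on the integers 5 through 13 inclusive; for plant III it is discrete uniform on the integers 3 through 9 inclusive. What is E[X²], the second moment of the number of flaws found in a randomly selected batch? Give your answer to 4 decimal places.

54.3455

For each component E[X²] = Var + (mean)², giving I: 47.36; II: 87.6667; III: 40.
Overall E[X²] = 0.33·47.36 + 0.25·87.6667 + 0.42·40 = 54.3455.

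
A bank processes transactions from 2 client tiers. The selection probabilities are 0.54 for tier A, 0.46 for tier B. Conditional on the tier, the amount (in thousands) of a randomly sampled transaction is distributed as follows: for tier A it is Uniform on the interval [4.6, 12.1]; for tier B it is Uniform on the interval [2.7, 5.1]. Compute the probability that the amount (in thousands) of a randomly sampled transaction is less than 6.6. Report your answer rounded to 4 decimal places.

0.6040

Conditional on each tier, P(X < 6.6): A: 0.266667; B: 1.
By total probability, P(X < 6.6) = 0.54·0.266667 + 0.46·1 = 0.604.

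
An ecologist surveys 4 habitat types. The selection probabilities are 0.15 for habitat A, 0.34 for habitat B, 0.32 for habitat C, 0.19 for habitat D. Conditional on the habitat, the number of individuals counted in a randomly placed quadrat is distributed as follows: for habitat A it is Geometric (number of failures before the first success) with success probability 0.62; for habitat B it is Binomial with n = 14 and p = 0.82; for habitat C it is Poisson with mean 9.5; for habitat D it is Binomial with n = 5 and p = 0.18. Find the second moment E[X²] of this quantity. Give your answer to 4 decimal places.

77.9301

For each component E[X²] = Var + (mean)², giving A: 1.3642; B: 133.857; C: 99.75; D: 1.548.
Overall E[X²] = 0.15·1.3642 + 0.34·133.857 + 0.32·99.75 + 0.19·1.548 = 77.9301.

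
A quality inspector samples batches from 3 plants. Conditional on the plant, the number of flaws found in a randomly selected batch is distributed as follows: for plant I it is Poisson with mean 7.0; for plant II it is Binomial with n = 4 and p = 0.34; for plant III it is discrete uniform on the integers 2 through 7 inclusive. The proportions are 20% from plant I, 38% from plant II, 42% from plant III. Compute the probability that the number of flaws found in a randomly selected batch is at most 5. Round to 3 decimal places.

0.720

Conditional on each plant, P(X ≤ 5): I: 0.300708; II: 1; III: 0.666667.
By total probability, P(X ≤ 5) = 0.2·0.300708 + 0.38·1 + 0.42·0.666667 = 0.720142.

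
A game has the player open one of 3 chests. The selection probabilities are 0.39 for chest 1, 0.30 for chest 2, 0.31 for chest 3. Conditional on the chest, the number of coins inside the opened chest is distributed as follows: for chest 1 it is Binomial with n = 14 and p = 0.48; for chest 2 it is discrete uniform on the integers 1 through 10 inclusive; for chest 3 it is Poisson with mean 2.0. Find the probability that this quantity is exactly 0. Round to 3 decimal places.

0.042

Conditional on each chest, P(X = 0): 1: 0.000105693; 2: 0; 3: 0.135335.
By total probability, P(X = 0) = 0.39·0.000105693 + 0.3·0 + 0.31·0.135335 = 0.0419952.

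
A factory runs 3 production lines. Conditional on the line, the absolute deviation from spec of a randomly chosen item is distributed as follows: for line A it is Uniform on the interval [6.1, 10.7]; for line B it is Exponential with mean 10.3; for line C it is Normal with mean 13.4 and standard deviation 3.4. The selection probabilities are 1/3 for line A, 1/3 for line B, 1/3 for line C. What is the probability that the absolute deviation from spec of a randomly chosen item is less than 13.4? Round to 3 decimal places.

0.743

Conditional on each line, P(X < 13.4): A: 1; B: 0.727733; C: 0.5.
By total probability, P(X < 13.4) = 0.333333·1 + 0.333333·0.727733 + 0.333333·0.5 = 0.742578.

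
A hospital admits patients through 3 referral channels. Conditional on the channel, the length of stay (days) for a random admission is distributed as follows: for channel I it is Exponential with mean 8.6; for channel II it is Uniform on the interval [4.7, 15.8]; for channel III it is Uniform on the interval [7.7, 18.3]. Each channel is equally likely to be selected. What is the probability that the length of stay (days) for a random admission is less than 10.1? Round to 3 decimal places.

Conditional on each channel, P(X < 10.1): I: 0.691001; II: 0.486486; III: 0.226415.
By total probability, P(X < 10.1) = 0.333333·0.691001 + 0.333333·0.486486 + 0.333333·0.226415 = 0.467968.

0.468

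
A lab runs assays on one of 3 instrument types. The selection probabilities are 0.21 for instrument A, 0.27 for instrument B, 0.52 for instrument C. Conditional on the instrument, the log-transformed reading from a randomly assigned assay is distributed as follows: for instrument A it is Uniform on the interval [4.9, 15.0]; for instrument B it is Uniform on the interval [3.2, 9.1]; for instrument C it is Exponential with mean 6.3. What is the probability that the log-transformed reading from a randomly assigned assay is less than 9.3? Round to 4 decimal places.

0.7627

Conditional on each instrument, P(X < 9.3): A: 0.435644; B: 1; C: 0.771493.
By total probability, P(X < 9.3) = 0.21·0.435644 + 0.27·1 + 0.52·0.771493 = 0.762662.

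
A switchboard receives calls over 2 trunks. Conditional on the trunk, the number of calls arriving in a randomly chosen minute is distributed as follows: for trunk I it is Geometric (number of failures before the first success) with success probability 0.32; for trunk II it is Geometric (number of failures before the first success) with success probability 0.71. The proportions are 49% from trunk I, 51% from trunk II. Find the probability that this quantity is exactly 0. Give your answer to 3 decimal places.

Conditional on each trunk, P(X = 0): I: 0.32; II: 0.71.
By total probability, P(X = 0) = 0.49·0.32 + 0.51·0.71 = 0.5189.

0.519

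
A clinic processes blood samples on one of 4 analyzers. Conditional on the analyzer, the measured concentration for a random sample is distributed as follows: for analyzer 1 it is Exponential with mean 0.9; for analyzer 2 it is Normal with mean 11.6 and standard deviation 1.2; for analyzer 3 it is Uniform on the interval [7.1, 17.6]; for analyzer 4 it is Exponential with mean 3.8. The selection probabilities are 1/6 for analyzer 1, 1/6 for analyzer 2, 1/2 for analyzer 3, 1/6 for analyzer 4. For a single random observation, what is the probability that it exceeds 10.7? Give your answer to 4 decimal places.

0.4674

Conditional on each analyzer, P(X > 10.7): 1: 6.86627e-06; 2: 0.773373; 3: 0.657143; 4: 0.0598574.
By total probability, P(X > 10.7) = 0.166667·6.86627e-06 + 0.166667·0.773373 + 0.5·0.657143 + 0.166667·0.0598574 = 0.467444.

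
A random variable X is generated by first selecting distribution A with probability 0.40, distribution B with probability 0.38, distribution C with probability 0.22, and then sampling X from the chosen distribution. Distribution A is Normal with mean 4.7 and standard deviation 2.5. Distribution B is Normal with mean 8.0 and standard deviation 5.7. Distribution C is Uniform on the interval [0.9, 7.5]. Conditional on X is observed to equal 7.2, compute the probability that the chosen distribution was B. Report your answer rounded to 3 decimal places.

0.268

Likelihoods f(7.2 | ·): A: 0.0967883; B: 0.0693039; C: 0.151515.
Posterior ∝ prior × likelihood. Numerator for B: 0.38·0.0693039 = 0.0263355.
Normalizing constant: 0.4·0.0967883 + 0.38·0.0693039 + 0.22·0.151515 = 0.0983841.
P(B | observation) = 0.0263355 / 0.0983841 = 0.26768.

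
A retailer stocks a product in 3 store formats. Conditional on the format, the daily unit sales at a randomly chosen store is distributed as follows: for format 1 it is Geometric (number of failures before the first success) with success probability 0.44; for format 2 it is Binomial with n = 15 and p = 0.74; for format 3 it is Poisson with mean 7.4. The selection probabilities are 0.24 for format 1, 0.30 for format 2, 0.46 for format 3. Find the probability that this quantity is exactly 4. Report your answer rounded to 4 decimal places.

Conditional on each format, P(X = 4): 1: 0.0432718; 2: 0.000150233; 3: 0.0763724.
By total probability, P(X = 4) = 0.24·0.0432718 + 0.3·0.000150233 + 0.46·0.0763724 = 0.0455616.

0.0456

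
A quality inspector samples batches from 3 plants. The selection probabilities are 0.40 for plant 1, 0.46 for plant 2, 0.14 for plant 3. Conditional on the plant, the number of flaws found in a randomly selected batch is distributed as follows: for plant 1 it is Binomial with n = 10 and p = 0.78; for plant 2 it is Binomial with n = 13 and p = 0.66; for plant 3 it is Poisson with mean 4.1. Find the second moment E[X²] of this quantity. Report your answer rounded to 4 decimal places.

63.1553

For each component E[X²] = Var + (mean)², giving 1: 62.556; 2: 76.5336; 3: 20.91.
Overall E[X²] = 0.4·62.556 + 0.46·76.5336 + 0.14·20.91 = 63.1553.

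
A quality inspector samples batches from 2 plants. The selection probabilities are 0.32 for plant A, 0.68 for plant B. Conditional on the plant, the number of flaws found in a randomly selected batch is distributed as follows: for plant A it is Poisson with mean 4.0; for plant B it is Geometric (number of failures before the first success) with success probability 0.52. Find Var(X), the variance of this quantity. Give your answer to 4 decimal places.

4.5472

Per component, A: μ=4, E[X²]=20; B: μ=0.923077, E[X²]=2.62722.
E[X] = 0.32·4 + 0.68·0.923077 = 1.90769.
E[X²] = 0.32·20 + 0.68·2.62722 = 8.18651.
Var(X) = E[X²] − (E[X])² = 8.18651 − 3.63929 = 4.54722.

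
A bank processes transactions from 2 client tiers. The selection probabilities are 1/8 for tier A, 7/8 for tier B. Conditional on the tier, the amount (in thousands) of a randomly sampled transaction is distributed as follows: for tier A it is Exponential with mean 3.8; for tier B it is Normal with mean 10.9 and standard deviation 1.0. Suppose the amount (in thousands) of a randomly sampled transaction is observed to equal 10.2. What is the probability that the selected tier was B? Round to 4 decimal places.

0.9918

Likelihoods f(10.2 | ·): A: 0.0179671; B: 0.312254.
Posterior ∝ prior × likelihood. Numerator for B: 0.875·0.312254 = 0.273222.
Normalizing constant: 0.125·0.0179671 + 0.875·0.312254 = 0.275468.
P(B | observation) = 0.273222 / 0.275468 = 0.991847.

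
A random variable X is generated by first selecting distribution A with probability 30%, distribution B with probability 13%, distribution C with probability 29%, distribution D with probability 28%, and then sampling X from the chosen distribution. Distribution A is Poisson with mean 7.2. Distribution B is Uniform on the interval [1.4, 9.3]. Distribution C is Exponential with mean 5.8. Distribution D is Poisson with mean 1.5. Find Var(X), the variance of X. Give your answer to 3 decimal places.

18.093

Per component, A: μ=7.2, E[X²]=59.04; B: μ=5.35, E[X²]=33.8233; C: μ=5.8, E[X²]=67.28; D: μ=1.5, E[X²]=3.75.
E[X] = 0.3·7.2 + 0.13·5.35 + 0.29·5.8 + 0.28·1.5 = 4.9575.
E[X²] = 0.3·59.04 + 0.13·33.8233 + 0.29·67.28 + 0.28·3.75 = 42.6702.
Var(X) = E[X²] − (E[X])² = 42.6702 − 24.5768 = 18.0934.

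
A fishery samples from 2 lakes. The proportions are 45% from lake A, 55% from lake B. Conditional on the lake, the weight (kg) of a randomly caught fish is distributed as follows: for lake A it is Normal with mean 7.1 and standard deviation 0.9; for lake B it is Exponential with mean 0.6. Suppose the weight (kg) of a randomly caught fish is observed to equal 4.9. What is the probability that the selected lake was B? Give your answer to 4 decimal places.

Likelihoods f(4.9 | ·): A: 0.0223432; B: 0.000473272.
Posterior ∝ prior × likelihood. Numerator for B: 0.55·0.000473272 = 0.000260299.
Normalizing constant: 0.45·0.0223432 + 0.55·0.000473272 = 0.0103147.
P(B | observation) = 0.000260299 / 0.0103147 = 0.0252357.

0.0252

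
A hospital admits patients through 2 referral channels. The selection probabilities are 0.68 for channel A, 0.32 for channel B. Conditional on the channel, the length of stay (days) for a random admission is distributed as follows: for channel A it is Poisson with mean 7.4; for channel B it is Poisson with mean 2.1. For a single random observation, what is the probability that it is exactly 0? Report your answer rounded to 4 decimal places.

0.0396

Conditional on each channel, P(X = 0): A: 0.000611253; B: 0.122456.
By total probability, P(X = 0) = 0.68·0.000611253 + 0.32·0.122456 = 0.0396017.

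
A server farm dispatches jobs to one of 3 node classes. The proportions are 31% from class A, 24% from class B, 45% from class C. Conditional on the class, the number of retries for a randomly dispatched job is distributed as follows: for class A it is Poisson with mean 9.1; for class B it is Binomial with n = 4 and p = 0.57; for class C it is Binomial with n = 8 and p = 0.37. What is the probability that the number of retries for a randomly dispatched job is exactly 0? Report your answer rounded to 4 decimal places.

Conditional on each class, P(X = 0): A: 0.000111666; B: 0.034188; C: 0.0248156.
By total probability, P(X = 0) = 0.31·0.000111666 + 0.24·0.034188 + 0.45·0.0248156 = 0.0194067.

0.0194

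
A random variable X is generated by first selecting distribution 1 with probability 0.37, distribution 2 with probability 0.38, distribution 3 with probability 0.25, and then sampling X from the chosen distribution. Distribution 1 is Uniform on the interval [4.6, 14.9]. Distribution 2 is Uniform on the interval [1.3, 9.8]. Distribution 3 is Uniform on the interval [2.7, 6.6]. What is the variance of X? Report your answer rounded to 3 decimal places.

Per component, 1: μ=9.75, E[X²]=103.903; 2: μ=5.55, E[X²]=36.8233; 3: μ=4.65, E[X²]=22.89.
E[X] = 0.37·9.75 + 0.38·5.55 + 0.25·4.65 = 6.879.
E[X²] = 0.37·103.903 + 0.38·36.8233 + 0.25·22.89 = 58.1596.
Var(X) = E[X²] − (E[X])² = 58.1596 − 47.3206 = 10.839.

10.839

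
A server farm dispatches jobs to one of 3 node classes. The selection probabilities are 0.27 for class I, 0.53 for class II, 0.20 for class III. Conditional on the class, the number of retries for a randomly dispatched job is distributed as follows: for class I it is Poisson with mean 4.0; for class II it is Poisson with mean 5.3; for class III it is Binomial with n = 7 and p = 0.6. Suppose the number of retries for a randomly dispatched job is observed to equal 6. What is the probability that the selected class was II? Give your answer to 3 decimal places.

Likelihoods P(X=6 | ·): I: 0.104196; II: 0.15366; III: 0.130637.
Posterior ∝ prior × likelihood. Numerator for II: 0.53·0.15366 = 0.08144.
Normalizing constant: 0.27·0.104196 + 0.53·0.15366 + 0.2·0.130637 = 0.1357.
P(II | observation) = 0.08144 / 0.1357 = 0.600147.

0.600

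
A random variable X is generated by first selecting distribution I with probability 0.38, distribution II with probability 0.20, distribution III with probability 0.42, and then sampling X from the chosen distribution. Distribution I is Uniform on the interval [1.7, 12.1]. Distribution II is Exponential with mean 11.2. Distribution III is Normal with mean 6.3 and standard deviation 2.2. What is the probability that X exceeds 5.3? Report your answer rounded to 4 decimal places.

0.6567

Conditional on each component, P(X > 5.3): I: 0.653846; II: 0.622997; III: 0.675282.
By total probability, P(X > 5.3) = 0.38·0.653846 + 0.2·0.622997 + 0.42·0.675282 = 0.656679.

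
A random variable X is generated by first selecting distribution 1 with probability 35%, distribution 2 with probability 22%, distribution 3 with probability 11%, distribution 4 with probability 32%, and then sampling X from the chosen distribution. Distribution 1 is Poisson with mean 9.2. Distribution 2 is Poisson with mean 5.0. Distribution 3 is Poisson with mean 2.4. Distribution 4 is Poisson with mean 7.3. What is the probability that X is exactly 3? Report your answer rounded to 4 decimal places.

0.0725

Conditional on each component, P(X = 3): 1: 0.013113; 2: 0.140374; 3: 0.209014; 4: 0.0437993.
By total probability, P(X = 3) = 0.35·0.013113 + 0.22·0.140374 + 0.11·0.209014 + 0.32·0.0437993 = 0.0724792.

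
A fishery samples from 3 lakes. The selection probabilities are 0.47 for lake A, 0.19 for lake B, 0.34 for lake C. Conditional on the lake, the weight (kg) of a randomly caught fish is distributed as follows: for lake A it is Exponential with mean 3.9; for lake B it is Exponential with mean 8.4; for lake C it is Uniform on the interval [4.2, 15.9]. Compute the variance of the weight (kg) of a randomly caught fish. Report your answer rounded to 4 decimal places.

32.4619

Per component, A: μ=3.9, E[X²]=30.42; B: μ=8.4, E[X²]=141.12; C: μ=10.05, E[X²]=112.41.
E[X] = 0.47·3.9 + 0.19·8.4 + 0.34·10.05 = 6.846.
E[X²] = 0.47·30.42 + 0.19·141.12 + 0.34·112.41 = 79.3296.
Var(X) = E[X²] − (E[X])² = 79.3296 − 46.8677 = 32.4619.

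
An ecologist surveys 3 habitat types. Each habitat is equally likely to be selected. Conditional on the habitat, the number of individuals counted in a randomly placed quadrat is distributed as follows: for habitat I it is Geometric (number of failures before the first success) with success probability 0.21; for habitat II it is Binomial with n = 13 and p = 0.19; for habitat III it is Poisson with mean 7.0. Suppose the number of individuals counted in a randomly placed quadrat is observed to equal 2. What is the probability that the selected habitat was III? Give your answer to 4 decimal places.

Likelihoods P(X=2 | ·): I: 0.131061; II: 0.277292; III: 0.0223411.
Posterior ∝ prior × likelihood. Numerator for III: 0.333333·0.0223411 = 0.00744704.
Normalizing constant: 0.333333·0.131061 + 0.333333·0.277292 + 0.333333·0.0223411 = 0.143565.
P(III | observation) = 0.00744704 / 0.143565 = 0.0518724.

0.0519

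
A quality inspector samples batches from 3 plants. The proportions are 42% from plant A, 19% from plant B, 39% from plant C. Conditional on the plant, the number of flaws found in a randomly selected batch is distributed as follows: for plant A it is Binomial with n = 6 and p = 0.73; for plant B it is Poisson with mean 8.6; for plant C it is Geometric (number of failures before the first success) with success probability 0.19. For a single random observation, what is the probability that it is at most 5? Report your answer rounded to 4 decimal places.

Conditional on each plant, P(X ≤ 5): A: 0.848666; B: 0.142228; C: 0.71757.
By total probability, P(X ≤ 5) = 0.42·0.848666 + 0.19·0.142228 + 0.39·0.71757 = 0.663315.

0.6633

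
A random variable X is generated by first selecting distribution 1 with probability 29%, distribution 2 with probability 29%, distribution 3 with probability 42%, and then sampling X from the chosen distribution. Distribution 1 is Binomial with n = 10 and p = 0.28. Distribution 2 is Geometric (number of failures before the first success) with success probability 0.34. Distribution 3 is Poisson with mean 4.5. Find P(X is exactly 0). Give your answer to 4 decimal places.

Conditional on each component, P(X = 0): 1: 0.0374391; 2: 0.34; 3: 0.011109.
By total probability, P(X = 0) = 0.29·0.0374391 + 0.29·0.34 + 0.42·0.011109 = 0.114123.

0.1141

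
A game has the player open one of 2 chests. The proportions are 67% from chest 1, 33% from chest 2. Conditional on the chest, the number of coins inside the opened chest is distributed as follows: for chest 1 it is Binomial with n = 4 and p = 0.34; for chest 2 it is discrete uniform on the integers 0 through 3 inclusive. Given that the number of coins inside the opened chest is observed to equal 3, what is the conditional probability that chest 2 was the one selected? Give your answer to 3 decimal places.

0.543

Likelihoods P(X=3 | ·): 1: 0.103763; 2: 0.25.
Posterior ∝ prior × likelihood. Numerator for 2: 0.33·0.25 = 0.0825.
Normalizing constant: 0.67·0.103763 + 0.33·0.25 = 0.152021.
P(2 | observation) = 0.0825 / 0.152021 = 0.542688.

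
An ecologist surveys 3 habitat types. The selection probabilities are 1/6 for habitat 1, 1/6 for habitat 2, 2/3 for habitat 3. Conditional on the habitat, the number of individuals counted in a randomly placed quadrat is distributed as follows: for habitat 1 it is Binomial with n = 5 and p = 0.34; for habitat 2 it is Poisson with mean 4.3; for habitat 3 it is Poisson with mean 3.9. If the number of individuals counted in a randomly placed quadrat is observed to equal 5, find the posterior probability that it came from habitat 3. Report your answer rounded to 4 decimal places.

Likelihoods P(X=5 | ·): 1: 0.00454354; 2: 0.166224; 3: 0.152193.
Posterior ∝ prior × likelihood. Numerator for 3: 0.666667·0.152193 = 0.101462.
Normalizing constant: 0.166667·0.00454354 + 0.166667·0.166224 + 0.666667·0.152193 = 0.129923.
P(3 | observation) = 0.101462 / 0.129923 = 0.780937.

0.7809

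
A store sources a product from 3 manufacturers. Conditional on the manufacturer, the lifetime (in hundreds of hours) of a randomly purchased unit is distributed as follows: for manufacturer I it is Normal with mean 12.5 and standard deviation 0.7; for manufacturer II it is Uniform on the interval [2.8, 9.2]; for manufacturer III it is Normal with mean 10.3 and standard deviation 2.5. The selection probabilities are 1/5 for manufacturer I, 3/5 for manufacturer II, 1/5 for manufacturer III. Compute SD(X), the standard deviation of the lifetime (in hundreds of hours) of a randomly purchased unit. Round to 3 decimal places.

Per component, I: μ=12.5, E[X²]=156.74; II: μ=6, E[X²]=39.4133; III: μ=10.3, E[X²]=112.34.
E[X] = 0.2·12.5 + 0.6·6 + 0.2·10.3 = 8.16.
E[X²] = 0.2·156.74 + 0.6·39.4133 + 0.2·112.34 = 77.464.
Var(X) = E[X²] − (E[X])² = 77.464 − 66.5856 = 10.8784.
SD(X) = √10.8784 = 3.29824.

3.298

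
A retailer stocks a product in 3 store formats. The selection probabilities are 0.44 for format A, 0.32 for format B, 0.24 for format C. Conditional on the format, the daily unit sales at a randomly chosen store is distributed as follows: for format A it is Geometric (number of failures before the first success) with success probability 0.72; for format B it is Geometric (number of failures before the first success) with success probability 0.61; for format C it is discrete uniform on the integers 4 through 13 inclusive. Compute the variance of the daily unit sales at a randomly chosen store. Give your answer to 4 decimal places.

Per component, A: μ=0.388889, E[X²]=0.691358; B: μ=0.639344, E[X²]=1.45687; C: μ=8.5, E[X²]=80.5.
E[X] = 0.44·0.388889 + 0.32·0.639344 + 0.24·8.5 = 2.4157.
E[X²] = 0.44·0.691358 + 0.32·1.45687 + 0.24·80.5 = 20.0904.
Var(X) = E[X²] − (E[X])² = 20.0904 − 5.83561 = 14.2548.

14.2548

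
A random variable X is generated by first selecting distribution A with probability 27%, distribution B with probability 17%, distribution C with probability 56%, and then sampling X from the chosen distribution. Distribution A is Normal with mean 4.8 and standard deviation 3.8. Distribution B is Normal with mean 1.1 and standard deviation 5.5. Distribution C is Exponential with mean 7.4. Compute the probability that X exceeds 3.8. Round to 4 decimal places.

0.5511

Conditional on each component, P(X > 3.8): A: 0.603786; B: 0.311745; C: 0.598389.
By total probability, P(X > 3.8) = 0.27·0.603786 + 0.17·0.311745 + 0.56·0.598389 = 0.551117.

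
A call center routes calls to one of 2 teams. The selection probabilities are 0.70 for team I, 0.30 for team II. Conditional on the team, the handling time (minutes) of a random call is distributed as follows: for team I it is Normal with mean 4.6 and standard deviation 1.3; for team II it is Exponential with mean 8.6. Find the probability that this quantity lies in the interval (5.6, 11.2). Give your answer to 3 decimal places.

Conditional on each team, P(5.6 < X < 11.2): I: 0.220878; II: 0.24954.
By total probability, P(5.6 < X < 11.2) = 0.7·0.220878 + 0.3·0.24954 = 0.229477.

0.229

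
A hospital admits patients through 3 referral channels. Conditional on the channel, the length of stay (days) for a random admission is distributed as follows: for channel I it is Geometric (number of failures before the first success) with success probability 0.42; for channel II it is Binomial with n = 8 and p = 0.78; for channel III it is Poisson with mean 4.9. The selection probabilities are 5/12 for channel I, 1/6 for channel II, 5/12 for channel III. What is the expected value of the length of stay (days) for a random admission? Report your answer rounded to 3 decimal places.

3.657

Component means — I: 1.38095; II: 6.24; III: 4.9.
E[X] = 0.416667·1.38095 + 0.166667·6.24 + 0.416667·4.9 = 3.65706.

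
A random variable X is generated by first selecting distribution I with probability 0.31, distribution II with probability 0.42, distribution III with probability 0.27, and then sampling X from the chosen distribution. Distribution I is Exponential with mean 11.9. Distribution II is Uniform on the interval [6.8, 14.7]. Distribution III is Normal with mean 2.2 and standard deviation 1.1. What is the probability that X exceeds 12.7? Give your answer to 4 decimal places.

Conditional on each component, P(X > 12.7): I: 0.343961; II: 0.253165; III: 0.
By total probability, P(X > 12.7) = 0.31·0.343961 + 0.42·0.253165 + 0.27·0 = 0.212957.

0.2130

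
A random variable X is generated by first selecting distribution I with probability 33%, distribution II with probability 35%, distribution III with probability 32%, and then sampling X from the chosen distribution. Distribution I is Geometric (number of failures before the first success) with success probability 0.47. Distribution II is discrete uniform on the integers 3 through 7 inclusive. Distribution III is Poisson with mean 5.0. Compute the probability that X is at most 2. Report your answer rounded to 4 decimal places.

Conditional on each component, P(X ≤ 2): I: 0.851123; II: 0; III: 0.124652.
By total probability, P(X ≤ 2) = 0.33·0.851123 + 0.35·0 + 0.32·0.124652 = 0.320759.

0.3208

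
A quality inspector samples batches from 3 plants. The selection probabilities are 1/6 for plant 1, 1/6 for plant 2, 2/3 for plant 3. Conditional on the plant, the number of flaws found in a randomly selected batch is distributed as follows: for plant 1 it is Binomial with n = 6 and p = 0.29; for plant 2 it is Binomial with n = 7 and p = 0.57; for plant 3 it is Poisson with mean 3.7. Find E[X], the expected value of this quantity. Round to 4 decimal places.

3.4217

Component means — 1: 1.74; 2: 3.99; 3: 3.7.
E[X] = 0.166667·1.74 + 0.166667·3.99 + 0.666667·3.7 = 3.42167.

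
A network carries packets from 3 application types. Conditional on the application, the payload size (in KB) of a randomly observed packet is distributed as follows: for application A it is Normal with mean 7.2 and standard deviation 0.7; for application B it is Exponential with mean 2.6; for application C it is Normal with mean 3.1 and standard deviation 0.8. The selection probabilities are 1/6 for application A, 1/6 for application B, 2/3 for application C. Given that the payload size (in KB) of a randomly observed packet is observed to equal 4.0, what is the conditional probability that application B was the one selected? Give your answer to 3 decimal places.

0.072

Likelihoods f(4.0 | ·): A: 1.6515e-05; B: 0.0825812; C: 0.264846.
Posterior ∝ prior × likelihood. Numerator for B: 0.166667·0.0825812 = 0.0137635.
Normalizing constant: 0.166667·1.6515e-05 + 0.166667·0.0825812 + 0.666667·0.264846 = 0.19033.
P(B | observation) = 0.0137635 / 0.19033 = 0.072314.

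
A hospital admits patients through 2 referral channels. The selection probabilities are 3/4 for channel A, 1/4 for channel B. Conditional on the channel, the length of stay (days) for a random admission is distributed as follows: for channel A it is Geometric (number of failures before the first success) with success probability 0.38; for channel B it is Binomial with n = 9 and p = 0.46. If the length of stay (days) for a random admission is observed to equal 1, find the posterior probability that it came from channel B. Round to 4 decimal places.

Likelihoods P(X=1 | ·): A: 0.2356; B: 0.029933.
Posterior ∝ prior × likelihood. Numerator for B: 0.25·0.029933 = 0.00748325.
Normalizing constant: 0.75·0.2356 + 0.25·0.029933 = 0.184183.
P(B | observation) = 0.00748325 / 0.184183 = 0.0406294.

0.0406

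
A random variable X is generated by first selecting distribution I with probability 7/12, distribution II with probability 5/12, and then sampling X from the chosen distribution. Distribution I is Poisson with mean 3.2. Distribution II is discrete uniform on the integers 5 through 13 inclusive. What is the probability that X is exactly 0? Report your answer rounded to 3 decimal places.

0.024

Conditional on each component, P(X = 0): I: 0.0407622; II: 0.
By total probability, P(X = 0) = 0.583333·0.0407622 + 0.416667·0 = 0.023778.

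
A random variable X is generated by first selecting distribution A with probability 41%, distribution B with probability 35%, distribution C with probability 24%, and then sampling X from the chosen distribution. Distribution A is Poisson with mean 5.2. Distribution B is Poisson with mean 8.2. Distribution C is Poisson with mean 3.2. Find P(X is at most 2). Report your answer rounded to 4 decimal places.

Conditional on each component, P(X ≤ 2): A: 0.108787; B: 0.0117607; C: 0.379904.
By total probability, P(X ≤ 2) = 0.41·0.108787 + 0.35·0.0117607 + 0.24·0.379904 = 0.139896.

0.1399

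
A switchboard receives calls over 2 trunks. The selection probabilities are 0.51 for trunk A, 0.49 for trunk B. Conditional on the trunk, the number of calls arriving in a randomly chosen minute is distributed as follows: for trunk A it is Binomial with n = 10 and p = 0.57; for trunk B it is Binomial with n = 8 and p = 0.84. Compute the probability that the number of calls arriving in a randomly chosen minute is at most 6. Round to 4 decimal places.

Conditional on each trunk, P(X ≤ 6): A: 0.68984; B: 0.374408.
By total probability, P(X ≤ 6) = 0.51·0.68984 + 0.49·0.374408 = 0.535279.

0.5353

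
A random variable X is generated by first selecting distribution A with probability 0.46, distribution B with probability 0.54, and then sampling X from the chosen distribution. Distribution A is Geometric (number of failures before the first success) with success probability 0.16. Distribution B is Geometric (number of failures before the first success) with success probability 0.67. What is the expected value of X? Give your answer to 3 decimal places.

2.681

Component means — A: 5.25; B: 0.492537.
E[X] = 0.46·5.25 + 0.54·0.492537 = 2.68097.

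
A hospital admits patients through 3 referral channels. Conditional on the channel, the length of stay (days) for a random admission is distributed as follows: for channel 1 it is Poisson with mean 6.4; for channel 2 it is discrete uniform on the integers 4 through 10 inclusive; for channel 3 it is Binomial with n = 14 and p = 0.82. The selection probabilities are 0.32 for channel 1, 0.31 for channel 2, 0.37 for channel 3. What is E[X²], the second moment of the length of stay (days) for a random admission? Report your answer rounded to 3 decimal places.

For each component E[X²] = Var + (mean)², giving 1: 47.36; 2: 53; 3: 133.857.
Overall E[X²] = 0.32·47.36 + 0.31·53 + 0.37·133.857 = 81.1122.

81.112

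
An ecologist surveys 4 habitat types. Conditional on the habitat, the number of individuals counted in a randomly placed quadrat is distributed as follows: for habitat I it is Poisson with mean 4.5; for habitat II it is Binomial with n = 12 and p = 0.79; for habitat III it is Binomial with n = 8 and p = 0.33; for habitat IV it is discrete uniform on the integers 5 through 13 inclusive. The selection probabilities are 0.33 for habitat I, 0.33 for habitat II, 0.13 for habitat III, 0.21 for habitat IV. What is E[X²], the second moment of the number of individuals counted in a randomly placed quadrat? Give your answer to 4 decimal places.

58.0277

For each component E[X²] = Var + (mean)², giving I: 24.75; II: 91.8612; III: 8.7384; IV: 87.6667.
Overall E[X²] = 0.33·24.75 + 0.33·91.8612 + 0.13·8.7384 + 0.21·87.6667 = 58.0277.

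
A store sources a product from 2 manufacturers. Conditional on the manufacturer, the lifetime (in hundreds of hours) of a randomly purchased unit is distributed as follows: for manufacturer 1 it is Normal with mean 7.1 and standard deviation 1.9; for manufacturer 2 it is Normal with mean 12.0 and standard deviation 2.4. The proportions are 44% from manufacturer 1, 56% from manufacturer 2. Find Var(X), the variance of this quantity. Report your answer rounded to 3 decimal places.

Per component, 1: μ=7.1, E[X²]=54.02; 2: μ=12, E[X²]=149.76.
E[X] = 0.44·7.1 + 0.56·12 = 9.844.
E[X²] = 0.44·54.02 + 0.56·149.76 = 107.634.
Var(X) = E[X²] − (E[X])² = 107.634 − 96.9043 = 10.7301.

10.730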